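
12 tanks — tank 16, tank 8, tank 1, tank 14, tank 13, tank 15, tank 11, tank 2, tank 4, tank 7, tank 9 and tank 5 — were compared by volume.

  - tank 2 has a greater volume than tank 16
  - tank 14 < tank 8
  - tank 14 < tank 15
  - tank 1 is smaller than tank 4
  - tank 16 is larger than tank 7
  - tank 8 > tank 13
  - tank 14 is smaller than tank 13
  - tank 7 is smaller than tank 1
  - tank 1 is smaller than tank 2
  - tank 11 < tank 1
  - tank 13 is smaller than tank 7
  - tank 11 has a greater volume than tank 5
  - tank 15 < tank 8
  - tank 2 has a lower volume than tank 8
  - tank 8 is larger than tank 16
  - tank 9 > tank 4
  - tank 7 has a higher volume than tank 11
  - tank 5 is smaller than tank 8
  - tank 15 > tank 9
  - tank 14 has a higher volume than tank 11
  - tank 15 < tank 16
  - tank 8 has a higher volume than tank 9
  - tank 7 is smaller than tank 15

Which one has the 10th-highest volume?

Chaining the given pairs: tank 5 < tank 11 < tank 14 < tank 13 < tank 7 < tank 1 < tank 4 < tank 9 < tank 15 < tank 16 < tank 2 < tank 8.
Counting 10 from the largest end gives tank 14.

tank 14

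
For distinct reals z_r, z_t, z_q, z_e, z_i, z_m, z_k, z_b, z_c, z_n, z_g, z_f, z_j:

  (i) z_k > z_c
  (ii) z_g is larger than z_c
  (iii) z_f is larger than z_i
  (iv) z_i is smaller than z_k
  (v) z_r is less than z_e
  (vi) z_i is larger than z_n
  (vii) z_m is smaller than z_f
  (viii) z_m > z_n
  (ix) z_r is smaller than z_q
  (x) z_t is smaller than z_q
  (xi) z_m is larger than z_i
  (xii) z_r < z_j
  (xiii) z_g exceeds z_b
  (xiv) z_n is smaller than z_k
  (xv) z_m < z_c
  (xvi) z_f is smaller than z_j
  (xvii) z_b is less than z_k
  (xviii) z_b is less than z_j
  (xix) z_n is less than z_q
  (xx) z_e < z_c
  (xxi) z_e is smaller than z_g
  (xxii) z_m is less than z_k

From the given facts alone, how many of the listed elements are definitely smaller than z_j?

6

Directly below z_j: z_r, z_f, z_b.
One step further: z_i, z_m (5 so far).
One step further: z_n (6 so far).
No other element is forced below z_j by the given relations, so the count is 6.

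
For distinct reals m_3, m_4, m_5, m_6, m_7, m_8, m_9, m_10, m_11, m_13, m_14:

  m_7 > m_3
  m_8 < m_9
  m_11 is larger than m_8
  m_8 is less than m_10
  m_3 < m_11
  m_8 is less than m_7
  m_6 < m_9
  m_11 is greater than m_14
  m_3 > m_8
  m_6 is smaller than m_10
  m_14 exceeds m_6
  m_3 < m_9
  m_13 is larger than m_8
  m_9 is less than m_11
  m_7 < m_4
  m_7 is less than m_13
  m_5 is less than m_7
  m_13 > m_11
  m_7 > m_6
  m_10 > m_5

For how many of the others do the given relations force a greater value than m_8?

From m_8 the given relations immediately reach m_3, m_9, m_7, m_10, m_11, m_13.
From those, m_4 — 7 in total.
No other element is forced above m_8 by the given relations, so the count is 7.

7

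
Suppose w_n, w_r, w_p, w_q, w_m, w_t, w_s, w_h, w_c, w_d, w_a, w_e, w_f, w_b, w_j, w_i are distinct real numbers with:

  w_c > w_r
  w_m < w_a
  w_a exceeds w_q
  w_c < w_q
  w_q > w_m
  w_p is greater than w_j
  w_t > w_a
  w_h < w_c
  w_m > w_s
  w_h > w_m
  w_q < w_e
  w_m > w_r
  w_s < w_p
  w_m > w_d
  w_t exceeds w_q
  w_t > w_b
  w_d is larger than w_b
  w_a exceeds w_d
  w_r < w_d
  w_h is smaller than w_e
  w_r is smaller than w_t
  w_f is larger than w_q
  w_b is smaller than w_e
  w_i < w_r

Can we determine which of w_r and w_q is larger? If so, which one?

w_q

Link the given pairs in sequence: w_r < w_d; w_d < w_m; w_m < w_h; w_h < w_c; w_c < w_q.
Chaining these gives w_r < w_d < w_m < w_h < w_c < w_q.
So w_q is larger.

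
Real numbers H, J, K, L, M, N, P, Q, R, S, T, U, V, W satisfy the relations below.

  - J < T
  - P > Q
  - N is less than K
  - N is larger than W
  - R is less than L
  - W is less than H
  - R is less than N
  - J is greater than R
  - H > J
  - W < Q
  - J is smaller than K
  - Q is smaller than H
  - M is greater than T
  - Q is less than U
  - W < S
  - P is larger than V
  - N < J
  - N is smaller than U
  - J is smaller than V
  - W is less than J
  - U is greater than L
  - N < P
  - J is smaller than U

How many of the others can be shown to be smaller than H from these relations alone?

5

Directly below H: W, J, Q.
One step further: R, N (5 so far).
Nothing else is reachable below H; 5 in all.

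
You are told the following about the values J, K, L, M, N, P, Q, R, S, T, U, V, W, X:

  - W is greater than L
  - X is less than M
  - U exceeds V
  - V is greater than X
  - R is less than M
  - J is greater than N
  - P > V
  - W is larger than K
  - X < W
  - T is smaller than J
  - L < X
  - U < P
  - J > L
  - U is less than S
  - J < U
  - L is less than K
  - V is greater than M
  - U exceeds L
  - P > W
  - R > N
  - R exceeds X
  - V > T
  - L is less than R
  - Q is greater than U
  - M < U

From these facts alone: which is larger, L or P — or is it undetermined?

The relevant relations are L < R; R < M; M < V; V < P.
Chaining these gives L < R < M < V < P.
So P is larger.

P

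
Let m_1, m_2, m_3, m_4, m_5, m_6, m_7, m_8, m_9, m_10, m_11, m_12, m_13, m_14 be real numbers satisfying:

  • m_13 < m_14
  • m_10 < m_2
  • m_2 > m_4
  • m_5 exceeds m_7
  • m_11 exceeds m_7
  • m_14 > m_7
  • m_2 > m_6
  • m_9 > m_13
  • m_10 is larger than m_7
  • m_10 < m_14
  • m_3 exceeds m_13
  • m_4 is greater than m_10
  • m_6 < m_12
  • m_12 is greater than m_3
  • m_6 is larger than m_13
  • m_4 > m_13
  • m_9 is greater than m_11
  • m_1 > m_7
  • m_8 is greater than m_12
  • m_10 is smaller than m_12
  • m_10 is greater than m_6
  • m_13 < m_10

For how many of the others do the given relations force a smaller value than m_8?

The elements the relations force below m_8 are m_13, m_6, m_7, m_3, m_10, m_12 — no chain reaches any other.
That is 6.

6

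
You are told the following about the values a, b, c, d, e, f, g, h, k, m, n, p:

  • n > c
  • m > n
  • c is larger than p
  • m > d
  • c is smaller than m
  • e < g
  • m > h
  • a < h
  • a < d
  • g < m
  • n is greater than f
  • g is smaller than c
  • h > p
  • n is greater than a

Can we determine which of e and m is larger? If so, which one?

m

e < g and g < c give e < c.
Then c < n extends the chain to n.
Then n < m extends the chain to m.
So m is larger.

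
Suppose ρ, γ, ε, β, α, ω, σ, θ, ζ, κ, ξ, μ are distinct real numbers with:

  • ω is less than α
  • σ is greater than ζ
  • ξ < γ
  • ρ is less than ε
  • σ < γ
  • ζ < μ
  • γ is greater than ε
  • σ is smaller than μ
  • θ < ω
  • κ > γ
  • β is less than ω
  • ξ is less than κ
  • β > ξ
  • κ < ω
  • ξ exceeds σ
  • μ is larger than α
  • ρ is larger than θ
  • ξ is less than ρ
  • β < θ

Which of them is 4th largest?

The consecutive relations fix a unique order: ζ < σ < ξ < β < θ < ρ < ε < γ < κ < ω < α < μ.
Counting 4 from the largest end gives κ.

κ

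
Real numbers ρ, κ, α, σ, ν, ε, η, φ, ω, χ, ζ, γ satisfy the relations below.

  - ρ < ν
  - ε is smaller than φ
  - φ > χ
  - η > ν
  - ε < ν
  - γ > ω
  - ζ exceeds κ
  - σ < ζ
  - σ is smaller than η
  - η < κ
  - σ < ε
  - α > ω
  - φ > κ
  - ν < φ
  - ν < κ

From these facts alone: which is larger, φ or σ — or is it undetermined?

σ < ε and ε < ν give σ < ν.
With ν < η: σ < ε < ν < η.
With η < κ: σ < ε < ν < η < κ.
With κ < φ: σ < ε < ν < η < κ < φ.
So φ is larger.

φ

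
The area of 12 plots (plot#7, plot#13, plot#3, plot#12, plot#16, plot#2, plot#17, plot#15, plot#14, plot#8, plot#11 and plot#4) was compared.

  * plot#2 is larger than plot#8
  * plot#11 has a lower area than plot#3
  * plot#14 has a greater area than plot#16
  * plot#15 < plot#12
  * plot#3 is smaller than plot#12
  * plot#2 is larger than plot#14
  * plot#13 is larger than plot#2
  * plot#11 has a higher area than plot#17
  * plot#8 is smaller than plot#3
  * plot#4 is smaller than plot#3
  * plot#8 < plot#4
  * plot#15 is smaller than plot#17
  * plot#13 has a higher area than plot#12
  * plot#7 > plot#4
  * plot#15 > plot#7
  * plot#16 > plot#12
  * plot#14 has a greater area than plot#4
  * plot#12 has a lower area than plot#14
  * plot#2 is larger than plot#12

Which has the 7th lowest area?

plot#3

Piecing the relations together gives one ordering: plot#8 < plot#4 < plot#7 < plot#15 < plot#17 < plot#11 < plot#3 < plot#12 < plot#16 < plot#14 < plot#2 < plot#13.
The 7th smallest is plot#3.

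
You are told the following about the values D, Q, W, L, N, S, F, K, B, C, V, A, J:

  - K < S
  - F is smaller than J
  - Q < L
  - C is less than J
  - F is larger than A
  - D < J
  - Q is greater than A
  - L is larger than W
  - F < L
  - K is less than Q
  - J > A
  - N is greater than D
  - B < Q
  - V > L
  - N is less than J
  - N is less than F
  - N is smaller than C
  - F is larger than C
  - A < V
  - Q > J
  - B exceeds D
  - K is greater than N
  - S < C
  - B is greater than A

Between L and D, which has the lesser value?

D

The relevant relations are D < N; N < K; K < S; S < C; C < F; F < J; J < Q; Q < L.
Together: D < N < K < S < C < F < J < Q < L.
So D < L; D is the smaller of the two.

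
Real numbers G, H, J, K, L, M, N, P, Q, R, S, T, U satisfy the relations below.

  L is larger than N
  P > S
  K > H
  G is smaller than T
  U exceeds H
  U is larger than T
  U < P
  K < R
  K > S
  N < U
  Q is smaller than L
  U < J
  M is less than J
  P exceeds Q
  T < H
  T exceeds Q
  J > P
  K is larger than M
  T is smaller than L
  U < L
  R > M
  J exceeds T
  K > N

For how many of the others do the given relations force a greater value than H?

6

Directly above H: U, K.
One step further: L, R, P, J (6 so far).
No other element is forced above H by the given relations, so the count is 6.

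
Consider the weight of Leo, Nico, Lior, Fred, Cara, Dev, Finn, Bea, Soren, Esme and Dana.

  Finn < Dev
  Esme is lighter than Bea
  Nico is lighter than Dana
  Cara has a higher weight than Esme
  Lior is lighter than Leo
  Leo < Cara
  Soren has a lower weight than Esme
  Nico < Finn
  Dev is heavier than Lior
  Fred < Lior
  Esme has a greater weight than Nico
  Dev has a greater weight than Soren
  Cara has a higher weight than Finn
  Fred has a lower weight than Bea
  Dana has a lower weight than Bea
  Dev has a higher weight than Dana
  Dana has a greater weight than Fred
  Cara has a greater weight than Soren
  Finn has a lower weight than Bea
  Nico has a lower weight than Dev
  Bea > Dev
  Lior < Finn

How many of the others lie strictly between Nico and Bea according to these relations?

The relations place Nico below Bea. An element lies strictly between them when it is forced above Nico and also forced below Bea.
Above Nico: {Dana, Finn, Dev, Esme, Cara}. Below Bea: {Fred, Soren, Lior, Dana, Finn, Dev, Esme}.
Intersection: {Dana, Finn, Dev, Esme} — 4.

4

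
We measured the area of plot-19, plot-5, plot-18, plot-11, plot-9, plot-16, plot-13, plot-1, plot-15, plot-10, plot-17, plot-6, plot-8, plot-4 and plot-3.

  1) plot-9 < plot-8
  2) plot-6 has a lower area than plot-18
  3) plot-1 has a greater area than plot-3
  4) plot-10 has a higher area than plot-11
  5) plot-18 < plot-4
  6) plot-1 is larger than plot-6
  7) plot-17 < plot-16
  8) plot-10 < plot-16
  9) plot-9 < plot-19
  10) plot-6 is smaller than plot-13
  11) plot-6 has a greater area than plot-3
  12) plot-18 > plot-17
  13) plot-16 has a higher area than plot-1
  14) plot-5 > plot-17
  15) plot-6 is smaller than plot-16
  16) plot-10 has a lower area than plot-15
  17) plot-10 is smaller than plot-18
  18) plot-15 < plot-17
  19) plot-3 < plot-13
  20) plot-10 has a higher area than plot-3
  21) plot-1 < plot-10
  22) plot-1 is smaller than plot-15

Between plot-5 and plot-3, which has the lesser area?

plot-3 < plot-6 and plot-6 < plot-1 give plot-3 < plot-1.
Then plot-1 < plot-15 extends the chain to plot-15.
Then plot-15 < plot-17 extends the chain to plot-17.
With plot-17 < plot-5: plot-3 < plot-6 < plot-1 < plot-15 < plot-17 < plot-5.
So plot-3 < plot-5; plot-3 is the smaller of the two.

plot-3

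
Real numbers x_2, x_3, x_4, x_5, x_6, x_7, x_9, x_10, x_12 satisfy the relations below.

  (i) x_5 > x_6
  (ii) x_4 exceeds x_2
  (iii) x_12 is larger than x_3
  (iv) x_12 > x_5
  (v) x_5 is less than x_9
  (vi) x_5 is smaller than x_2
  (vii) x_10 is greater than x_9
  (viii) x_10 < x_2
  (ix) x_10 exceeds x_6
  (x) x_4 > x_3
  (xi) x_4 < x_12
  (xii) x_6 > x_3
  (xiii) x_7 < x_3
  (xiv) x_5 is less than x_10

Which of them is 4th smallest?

The consecutive relations fix a unique order: x_7 < x_3 < x_6 < x_5 < x_9 < x_10 < x_2 < x_4 < x_12.
The 4th smallest is x_5.

x_5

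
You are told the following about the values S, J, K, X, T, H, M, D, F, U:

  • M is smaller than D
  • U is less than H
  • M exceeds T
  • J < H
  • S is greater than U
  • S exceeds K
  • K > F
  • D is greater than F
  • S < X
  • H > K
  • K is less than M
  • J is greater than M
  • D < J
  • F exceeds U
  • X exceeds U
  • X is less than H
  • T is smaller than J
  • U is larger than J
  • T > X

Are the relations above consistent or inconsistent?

inconsistent

We have J < U stated directly, yet also U < F < K < S < X < T < M < D < J by chaining the others — so U < J. Contradiction.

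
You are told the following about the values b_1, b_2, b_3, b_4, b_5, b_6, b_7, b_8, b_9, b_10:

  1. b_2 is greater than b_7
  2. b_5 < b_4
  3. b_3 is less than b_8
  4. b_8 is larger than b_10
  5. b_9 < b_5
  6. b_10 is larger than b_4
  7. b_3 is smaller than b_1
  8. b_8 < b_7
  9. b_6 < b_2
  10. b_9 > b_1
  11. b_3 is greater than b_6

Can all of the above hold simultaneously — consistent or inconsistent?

The single ordering b_6 < b_3 < b_1 < b_9 < b_5 < b_4 < b_10 < b_8 < b_7 < b_2 satisfies every listed relation, so no contradiction arises.

consistent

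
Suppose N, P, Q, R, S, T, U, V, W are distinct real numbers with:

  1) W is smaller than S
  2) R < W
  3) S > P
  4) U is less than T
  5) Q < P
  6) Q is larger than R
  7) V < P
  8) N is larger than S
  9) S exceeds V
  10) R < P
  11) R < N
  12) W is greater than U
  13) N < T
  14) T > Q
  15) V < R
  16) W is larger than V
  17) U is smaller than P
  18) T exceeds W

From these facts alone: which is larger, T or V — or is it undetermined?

T

V < R and R < Q give V < Q.
With Q < P: V < R < Q < P.
Then P < S extends the chain to S.
With S < N: V < R < Q < P < S < N.
Then N < T extends the chain to T.
So T is larger.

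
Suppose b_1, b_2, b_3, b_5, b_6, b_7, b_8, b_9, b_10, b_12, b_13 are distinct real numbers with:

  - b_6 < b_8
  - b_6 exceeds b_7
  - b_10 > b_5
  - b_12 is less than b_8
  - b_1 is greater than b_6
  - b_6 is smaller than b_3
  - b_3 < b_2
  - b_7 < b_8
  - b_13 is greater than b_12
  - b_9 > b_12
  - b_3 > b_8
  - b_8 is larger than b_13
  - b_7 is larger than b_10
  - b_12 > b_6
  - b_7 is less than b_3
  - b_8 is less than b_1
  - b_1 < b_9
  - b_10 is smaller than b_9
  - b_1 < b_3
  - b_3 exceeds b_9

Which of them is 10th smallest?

b_3

Chaining the given pairs: b_5 < b_10 < b_7 < b_6 < b_12 < b_13 < b_8 < b_1 < b_9 < b_3 < b_2.
Counting 10 from the smallest end gives b_3.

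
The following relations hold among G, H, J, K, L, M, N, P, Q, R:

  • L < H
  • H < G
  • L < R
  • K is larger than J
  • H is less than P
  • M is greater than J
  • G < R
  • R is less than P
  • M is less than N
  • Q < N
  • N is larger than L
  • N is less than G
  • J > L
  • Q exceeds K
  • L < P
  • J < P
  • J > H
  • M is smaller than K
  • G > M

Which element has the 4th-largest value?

N

The consecutive relations fix a unique order: L < H < J < M < K < Q < N < G < R < P.
Counting 4 from the largest end gives N.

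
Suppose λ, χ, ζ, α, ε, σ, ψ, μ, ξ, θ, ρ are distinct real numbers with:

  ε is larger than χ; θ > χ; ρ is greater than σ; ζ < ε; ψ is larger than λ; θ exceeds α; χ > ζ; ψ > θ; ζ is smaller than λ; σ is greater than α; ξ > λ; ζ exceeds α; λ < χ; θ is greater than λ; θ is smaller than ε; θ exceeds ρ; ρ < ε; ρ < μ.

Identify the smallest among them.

Chaining upward from α: directly above it, ζ, σ, θ; then λ, χ, ρ, ε, ψ; then ξ, μ.
That covers every other element, and nothing is given below α, so α is the smallest.

α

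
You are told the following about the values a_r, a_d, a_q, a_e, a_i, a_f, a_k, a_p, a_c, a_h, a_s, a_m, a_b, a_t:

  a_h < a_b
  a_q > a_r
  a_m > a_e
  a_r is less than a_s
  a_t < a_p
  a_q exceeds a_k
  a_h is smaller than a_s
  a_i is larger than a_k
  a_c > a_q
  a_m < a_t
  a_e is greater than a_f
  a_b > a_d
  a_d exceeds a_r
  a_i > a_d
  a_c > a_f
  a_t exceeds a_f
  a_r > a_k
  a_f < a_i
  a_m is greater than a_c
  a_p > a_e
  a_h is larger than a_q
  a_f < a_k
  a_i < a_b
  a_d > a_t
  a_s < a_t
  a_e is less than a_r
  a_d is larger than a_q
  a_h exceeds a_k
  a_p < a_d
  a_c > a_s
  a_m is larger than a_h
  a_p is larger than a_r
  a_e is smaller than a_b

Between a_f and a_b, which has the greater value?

a_b

Chaining the given relations: a_f < a_e < a_r < a_q < a_h < a_s < a_c < a_m < a_t < a_p < a_d < a_i < a_b.
So a_f < a_b; a_b is the larger of the two.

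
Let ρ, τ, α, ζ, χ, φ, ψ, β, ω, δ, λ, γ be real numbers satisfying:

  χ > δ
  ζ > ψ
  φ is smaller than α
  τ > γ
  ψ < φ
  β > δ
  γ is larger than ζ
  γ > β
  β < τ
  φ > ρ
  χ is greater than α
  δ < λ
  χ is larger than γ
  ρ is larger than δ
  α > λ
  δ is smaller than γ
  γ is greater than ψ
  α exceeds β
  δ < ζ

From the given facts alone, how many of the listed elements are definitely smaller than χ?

9

From χ the given relations immediately reach δ, α, γ.
From those, λ, β, ψ, ζ, φ — 8 in total.
From those, ρ — 9 in total.
Nothing else is reachable below χ; 9 in all.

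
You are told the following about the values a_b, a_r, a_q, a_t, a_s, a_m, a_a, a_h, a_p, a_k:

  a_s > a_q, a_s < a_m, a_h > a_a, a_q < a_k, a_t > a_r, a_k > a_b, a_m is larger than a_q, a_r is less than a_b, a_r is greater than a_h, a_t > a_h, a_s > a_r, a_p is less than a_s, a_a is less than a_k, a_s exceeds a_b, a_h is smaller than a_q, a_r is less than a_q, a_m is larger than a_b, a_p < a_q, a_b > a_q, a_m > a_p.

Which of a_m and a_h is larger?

a_m

Link the given pairs in sequence: a_h < a_r; a_r < a_q; a_q < a_b; a_b < a_s; a_s < a_m.
Together: a_h < a_r < a_q < a_b < a_s < a_m.
So a_h < a_m; a_m is the larger of the two.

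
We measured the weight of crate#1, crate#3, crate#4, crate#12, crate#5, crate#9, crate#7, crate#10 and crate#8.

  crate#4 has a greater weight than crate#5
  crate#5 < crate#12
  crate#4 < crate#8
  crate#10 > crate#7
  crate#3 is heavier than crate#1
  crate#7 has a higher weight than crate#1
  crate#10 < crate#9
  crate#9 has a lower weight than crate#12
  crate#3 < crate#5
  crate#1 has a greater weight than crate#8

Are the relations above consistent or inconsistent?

Chaining the given relations yields crate#3 < crate#5 < crate#4 < crate#8 < crate#1, so crate#3 < crate#1. But one relation states crate#1 < crate#3. These cannot both hold.

inconsistent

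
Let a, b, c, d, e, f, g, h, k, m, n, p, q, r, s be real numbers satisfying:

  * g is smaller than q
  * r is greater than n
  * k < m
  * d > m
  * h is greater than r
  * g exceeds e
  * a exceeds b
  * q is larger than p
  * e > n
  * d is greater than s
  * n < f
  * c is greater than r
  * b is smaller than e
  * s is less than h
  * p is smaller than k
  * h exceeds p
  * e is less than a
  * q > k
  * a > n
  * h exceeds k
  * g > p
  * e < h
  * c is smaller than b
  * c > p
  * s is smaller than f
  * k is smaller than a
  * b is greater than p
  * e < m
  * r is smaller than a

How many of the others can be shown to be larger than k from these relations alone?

5

The elements the relations force above k are h, m, a, d, q — no chain reaches any other.
That is 5.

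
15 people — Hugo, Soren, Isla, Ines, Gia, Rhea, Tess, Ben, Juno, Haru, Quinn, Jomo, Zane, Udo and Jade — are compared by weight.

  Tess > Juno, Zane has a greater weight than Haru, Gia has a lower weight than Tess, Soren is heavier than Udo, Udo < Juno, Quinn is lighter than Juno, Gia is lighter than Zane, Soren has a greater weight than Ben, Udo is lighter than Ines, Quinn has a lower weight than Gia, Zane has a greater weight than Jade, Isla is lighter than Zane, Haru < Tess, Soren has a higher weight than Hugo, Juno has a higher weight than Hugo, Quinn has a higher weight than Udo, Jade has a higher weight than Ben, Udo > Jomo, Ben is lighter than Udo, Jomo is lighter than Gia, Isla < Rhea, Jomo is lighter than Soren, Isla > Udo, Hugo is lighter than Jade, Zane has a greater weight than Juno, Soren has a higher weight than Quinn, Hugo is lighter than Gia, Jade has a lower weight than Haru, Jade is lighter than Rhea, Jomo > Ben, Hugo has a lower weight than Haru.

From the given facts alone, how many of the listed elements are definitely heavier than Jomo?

10

Directly above Jomo: Udo, Gia, Soren.
One step further: Isla, Ines, Quinn, Juno, Tess, Zane (9 so far).
One step further: Rhea (10 so far).
No other element is forced above Jomo by the given relations, so the count is 10.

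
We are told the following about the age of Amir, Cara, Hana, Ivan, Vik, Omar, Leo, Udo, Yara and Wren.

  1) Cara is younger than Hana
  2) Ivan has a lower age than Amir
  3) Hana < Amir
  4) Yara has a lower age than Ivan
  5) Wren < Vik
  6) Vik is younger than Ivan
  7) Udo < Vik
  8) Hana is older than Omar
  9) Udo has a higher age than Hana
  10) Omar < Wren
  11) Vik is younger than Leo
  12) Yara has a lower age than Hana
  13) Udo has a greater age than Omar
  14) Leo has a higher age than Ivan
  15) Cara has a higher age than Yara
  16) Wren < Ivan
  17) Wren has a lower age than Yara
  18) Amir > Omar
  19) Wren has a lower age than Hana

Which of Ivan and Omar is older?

Ivan

The relevant relations are Omar < Wren; Wren < Yara; Yara < Cara; Cara < Hana; Hana < Udo; Udo < Vik; Vik < Ivan.
Chaining these gives Omar < Wren < Yara < Cara < Hana < Udo < Vik < Ivan.
So Omar < Ivan; Ivan is the older of the two.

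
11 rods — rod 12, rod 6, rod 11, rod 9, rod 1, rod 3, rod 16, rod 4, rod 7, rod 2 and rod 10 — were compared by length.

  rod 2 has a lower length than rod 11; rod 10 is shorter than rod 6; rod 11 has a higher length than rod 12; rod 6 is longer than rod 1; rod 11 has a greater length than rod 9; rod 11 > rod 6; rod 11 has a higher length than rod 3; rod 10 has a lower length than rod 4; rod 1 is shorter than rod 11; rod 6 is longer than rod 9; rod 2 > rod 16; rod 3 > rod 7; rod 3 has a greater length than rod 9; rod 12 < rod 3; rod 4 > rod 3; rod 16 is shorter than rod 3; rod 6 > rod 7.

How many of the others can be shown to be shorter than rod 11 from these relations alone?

9

Directly below rod 11: rod 9, rod 1, rod 12, rod 3, rod 6, rod 2.
One step further: rod 16, rod 10, rod 7 (9 so far).
Nothing else is reachable below rod 11; 9 in all.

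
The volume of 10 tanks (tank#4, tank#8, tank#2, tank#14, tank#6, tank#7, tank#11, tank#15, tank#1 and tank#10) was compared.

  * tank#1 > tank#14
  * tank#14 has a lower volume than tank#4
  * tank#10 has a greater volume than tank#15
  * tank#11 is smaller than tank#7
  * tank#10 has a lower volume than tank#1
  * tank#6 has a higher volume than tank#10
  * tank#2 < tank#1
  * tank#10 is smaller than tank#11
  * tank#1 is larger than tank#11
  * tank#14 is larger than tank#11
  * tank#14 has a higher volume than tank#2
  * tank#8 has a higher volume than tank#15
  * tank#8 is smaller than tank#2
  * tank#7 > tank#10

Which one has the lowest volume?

tank#15

Chaining upward from tank#15: directly above it, tank#8, tank#10; then tank#2, tank#11, tank#7, tank#6, tank#1; then tank#14; then tank#4.
That covers every other element, and nothing is given below tank#15, so tank#15 is the lowest volume.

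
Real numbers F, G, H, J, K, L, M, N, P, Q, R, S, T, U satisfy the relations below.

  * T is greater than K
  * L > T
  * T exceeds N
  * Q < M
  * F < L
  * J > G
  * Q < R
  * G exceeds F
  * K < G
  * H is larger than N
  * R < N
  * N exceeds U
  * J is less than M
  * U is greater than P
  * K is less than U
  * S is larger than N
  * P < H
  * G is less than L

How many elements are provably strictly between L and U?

Chaining upward from U reaches: N, S, T, H.
Chaining downward from L reaches: P, K, F, Q, G, R, N, T.
Strictly between U and L are those in both lists: N, T — 2 elements.

2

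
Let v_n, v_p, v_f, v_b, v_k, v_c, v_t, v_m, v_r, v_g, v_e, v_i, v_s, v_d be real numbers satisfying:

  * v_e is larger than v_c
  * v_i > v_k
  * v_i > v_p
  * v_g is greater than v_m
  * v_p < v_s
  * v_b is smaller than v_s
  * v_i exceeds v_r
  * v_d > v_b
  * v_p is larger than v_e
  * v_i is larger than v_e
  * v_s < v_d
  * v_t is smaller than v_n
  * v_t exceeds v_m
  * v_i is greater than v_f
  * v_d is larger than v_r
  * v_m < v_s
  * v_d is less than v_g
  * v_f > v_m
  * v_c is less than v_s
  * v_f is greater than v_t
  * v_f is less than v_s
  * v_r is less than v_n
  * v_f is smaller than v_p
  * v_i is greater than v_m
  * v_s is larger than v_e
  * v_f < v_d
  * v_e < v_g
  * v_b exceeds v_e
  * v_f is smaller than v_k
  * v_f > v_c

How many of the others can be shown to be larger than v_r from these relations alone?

The elements the relations force above v_r are v_i, v_n, v_d, v_g — no chain reaches any other.
That is 4.

4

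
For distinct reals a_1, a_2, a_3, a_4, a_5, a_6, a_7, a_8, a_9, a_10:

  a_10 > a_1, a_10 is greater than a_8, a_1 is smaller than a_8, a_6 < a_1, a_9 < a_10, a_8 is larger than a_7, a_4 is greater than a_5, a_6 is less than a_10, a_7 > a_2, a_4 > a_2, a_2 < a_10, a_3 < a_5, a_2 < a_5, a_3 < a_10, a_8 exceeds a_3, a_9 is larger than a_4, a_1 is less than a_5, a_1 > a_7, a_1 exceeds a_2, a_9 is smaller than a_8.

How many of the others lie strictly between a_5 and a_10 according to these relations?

3

Chaining upward from a_5 reaches: a_4, a_9, a_8.
Chaining downward from a_10 reaches: a_2, a_7, a_3, a_6, a_1, a_4, a_9, a_8.
Strictly between a_5 and a_10 are those in both lists: a_4, a_9, a_8 — 3 elements.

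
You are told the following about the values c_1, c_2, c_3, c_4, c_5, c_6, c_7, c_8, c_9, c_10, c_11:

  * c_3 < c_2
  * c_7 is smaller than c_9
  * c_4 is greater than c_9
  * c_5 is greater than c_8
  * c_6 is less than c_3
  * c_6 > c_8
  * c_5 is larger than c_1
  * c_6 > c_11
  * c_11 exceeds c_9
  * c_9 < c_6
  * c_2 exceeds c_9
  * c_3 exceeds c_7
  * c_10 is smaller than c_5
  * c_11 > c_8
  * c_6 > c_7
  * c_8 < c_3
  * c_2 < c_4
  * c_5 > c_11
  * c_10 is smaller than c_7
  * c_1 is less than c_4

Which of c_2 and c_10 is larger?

c_10 < c_7 and c_7 < c_9 give c_10 < c_9.
Then c_9 < c_11 extends the chain to c_11.
Then c_11 < c_6 extends the chain to c_6.
Then c_6 < c_3 extends the chain to c_3.
With c_3 < c_2: c_10 < c_7 < c_9 < c_11 < c_6 < c_3 < c_2.
So c_10 < c_2; c_2 is the larger of the two.

c_2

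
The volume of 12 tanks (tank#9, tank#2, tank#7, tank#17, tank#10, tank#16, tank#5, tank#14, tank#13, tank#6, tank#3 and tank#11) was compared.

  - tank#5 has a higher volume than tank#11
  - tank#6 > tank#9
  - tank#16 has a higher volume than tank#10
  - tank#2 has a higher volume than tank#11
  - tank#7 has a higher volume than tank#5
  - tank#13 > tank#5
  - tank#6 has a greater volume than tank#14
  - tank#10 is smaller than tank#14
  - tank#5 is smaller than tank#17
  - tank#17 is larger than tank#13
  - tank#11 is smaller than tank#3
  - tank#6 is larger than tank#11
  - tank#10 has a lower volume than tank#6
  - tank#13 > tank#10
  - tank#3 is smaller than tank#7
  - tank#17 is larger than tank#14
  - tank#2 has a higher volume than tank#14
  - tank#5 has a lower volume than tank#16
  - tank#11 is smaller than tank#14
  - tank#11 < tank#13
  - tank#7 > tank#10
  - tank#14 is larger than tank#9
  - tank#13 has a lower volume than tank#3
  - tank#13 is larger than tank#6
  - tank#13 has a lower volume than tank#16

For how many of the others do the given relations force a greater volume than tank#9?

From tank#9 the given relations immediately reach tank#14, tank#6.
From those, tank#2, tank#13, tank#17 — 5 in total.
From those, tank#3, tank#16 — 7 in total.
From those, tank#7 — 8 in total.
No other element is forced above tank#9 by the given relations, so the count is 8.

8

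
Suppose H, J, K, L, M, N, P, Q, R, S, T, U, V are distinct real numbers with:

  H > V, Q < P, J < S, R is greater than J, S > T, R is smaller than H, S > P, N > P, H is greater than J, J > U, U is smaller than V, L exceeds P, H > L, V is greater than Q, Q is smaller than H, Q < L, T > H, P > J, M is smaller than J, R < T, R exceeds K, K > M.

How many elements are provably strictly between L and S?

2

The relations place L below S. An element lies strictly between them when it is forced above L and also forced below S.
Above L: {H, T}. Below S: {Q, U, M, J, P, K, R, V, H, T}.
Intersection: {H, T} — 2.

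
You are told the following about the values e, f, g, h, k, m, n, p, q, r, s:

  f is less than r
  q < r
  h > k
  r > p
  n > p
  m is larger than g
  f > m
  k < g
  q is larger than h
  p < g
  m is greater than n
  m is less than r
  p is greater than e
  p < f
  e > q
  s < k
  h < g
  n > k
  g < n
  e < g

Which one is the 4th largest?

n

Piecing the relations together gives one ordering: s < k < h < q < e < p < g < n < m < f < r.
The 4th largest is n.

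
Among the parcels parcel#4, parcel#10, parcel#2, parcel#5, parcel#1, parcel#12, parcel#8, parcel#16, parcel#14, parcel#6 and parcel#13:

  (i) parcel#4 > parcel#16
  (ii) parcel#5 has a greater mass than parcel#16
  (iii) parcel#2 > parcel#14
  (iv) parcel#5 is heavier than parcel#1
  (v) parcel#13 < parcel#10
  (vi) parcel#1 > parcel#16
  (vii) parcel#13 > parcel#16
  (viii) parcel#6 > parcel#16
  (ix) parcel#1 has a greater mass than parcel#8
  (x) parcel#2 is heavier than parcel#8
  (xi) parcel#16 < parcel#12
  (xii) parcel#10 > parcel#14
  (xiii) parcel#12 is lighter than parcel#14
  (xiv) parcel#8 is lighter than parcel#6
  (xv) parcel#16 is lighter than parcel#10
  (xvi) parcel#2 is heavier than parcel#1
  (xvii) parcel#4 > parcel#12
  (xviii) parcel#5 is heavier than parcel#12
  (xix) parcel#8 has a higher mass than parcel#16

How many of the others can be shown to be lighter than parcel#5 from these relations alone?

4

Directly below parcel#5: parcel#16, parcel#12, parcel#1.
One step further: parcel#8 (4 so far).
No other element is forced below parcel#5 by the given relations, so the count is 4.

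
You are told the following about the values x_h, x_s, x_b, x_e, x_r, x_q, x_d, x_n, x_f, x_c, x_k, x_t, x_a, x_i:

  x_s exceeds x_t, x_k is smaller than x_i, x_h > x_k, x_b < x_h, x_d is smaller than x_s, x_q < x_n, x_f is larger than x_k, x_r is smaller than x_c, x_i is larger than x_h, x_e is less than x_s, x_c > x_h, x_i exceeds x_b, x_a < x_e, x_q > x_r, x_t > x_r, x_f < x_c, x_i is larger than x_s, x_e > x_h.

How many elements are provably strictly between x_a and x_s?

Chaining upward from x_a reaches: x_e, x_i.
Chaining downward from x_s reaches: x_r, x_k, x_b, x_t, x_h, x_e, x_d.
Strictly between x_a and x_s are those in both lists: x_e — 1 element.

1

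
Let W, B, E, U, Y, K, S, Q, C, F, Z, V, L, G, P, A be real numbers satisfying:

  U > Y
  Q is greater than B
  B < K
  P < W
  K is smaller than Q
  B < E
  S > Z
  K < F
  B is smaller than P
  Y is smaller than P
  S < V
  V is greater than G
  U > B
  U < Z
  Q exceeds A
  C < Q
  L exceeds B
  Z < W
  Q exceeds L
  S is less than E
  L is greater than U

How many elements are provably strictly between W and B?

The relations place B below W. An element lies strictly between them when it is forced above B and also forced below W.
Above B: {K, P, U, Z, S, L, Q, F, E, V}. Below W: {Y, P, U, Z}.
Intersection: {P, U, Z} — 3.

3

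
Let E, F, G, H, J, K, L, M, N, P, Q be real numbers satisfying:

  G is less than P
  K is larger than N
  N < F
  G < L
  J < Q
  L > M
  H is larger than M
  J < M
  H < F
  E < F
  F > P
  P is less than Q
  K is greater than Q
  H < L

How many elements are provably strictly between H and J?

1

The relations place J below H. An element lies strictly between them when it is forced above J and also forced below H.
Above J: {Q, M, K, L, F}. Below H: {M}.
Intersection: {M} — 1.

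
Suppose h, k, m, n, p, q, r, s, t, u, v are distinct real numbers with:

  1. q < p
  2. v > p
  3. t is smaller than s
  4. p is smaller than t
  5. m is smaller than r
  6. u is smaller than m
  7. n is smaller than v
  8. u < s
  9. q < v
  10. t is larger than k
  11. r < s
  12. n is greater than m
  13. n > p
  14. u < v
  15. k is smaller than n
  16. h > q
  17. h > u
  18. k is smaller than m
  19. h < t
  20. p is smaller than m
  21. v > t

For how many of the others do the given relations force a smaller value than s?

The elements the relations force below s are q, p, k, u, h, m, r, t — no chain reaches any other.
That is 8.

8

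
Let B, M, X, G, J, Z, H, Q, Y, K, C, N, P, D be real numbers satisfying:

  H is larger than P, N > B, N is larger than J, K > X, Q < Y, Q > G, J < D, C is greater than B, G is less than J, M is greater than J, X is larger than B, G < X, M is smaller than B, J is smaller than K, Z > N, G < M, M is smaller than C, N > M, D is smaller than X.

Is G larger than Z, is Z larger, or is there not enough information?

Z

Chaining the given relations: G < J < M < B < N < Z.
So Z is larger.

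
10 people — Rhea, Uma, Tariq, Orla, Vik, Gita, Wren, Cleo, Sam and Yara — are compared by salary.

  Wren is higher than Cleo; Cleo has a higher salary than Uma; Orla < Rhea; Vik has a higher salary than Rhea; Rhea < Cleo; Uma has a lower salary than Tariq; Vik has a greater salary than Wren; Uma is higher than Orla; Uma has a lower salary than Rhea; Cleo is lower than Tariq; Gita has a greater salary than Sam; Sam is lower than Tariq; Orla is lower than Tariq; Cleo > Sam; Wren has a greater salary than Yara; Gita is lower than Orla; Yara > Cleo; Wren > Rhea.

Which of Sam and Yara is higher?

Link the given pairs in sequence: Sam < Gita; Gita < Orla; Orla < Uma; Uma < Rhea; Rhea < Cleo; Cleo < Yara.
Together: Sam < Gita < Orla < Uma < Rhea < Cleo < Yara.
So Sam < Yara; Yara is the higher of the two.

Yara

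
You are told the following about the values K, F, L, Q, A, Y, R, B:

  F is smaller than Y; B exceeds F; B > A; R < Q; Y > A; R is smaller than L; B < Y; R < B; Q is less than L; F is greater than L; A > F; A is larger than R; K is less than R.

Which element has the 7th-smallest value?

The consecutive relations fix a unique order: K < R < Q < L < F < A < B < Y.
The 7th smallest is B.

B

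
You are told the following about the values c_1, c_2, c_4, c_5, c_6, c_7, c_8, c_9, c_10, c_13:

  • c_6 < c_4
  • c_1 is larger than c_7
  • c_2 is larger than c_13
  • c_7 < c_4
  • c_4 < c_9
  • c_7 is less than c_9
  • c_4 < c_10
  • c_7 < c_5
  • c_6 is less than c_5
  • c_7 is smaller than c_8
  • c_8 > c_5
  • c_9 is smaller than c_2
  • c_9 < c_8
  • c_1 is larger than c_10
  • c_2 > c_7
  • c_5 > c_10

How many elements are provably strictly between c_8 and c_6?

Chaining upward from c_6 reaches: c_4, c_9, c_10, c_2, c_5, c_1.
Chaining downward from c_8 reaches: c_7, c_4, c_9, c_10, c_5.
Strictly between c_6 and c_8 are those in both lists: c_4, c_9, c_10, c_5 — 4 elements.

4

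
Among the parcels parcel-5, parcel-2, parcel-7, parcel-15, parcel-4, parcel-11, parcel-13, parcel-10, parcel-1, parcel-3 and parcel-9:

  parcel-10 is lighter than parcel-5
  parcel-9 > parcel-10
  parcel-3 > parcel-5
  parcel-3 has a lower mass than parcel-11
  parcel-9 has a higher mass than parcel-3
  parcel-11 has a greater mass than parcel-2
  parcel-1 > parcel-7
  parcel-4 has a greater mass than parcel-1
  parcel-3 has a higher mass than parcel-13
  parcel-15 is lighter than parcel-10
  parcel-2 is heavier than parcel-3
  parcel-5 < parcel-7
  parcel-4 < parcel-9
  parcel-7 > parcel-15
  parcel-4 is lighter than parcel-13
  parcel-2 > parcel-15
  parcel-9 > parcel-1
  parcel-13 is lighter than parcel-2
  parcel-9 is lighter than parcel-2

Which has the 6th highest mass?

parcel-4

The consecutive relations fix a unique order: parcel-15 < parcel-10 < parcel-5 < parcel-7 < parcel-1 < parcel-4 < parcel-13 < parcel-3 < parcel-9 < parcel-2 < parcel-11.
Counting 6 from the largest end gives parcel-4.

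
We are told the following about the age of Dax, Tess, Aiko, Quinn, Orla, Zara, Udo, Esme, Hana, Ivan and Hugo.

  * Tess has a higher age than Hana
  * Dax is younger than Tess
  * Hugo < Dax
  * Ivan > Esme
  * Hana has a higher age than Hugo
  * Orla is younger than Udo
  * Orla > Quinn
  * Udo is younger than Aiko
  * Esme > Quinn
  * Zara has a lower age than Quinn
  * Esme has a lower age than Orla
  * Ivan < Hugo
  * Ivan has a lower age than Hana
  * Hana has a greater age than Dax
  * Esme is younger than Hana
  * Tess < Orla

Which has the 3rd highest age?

Orla

Chaining the given pairs: Zara < Quinn < Esme < Ivan < Hugo < Dax < Hana < Tess < Orla < Udo < Aiko.
The 3rd largest is Orla.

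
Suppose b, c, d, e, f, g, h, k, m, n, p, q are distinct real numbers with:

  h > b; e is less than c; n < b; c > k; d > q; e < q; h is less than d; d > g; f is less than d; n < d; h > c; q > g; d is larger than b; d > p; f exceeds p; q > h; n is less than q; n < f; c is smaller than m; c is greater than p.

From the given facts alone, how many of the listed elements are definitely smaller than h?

6

From h the given relations immediately reach b, c.
From those, k, n, e, p — 6 in total.
Nothing else is reachable below h; 6 in all.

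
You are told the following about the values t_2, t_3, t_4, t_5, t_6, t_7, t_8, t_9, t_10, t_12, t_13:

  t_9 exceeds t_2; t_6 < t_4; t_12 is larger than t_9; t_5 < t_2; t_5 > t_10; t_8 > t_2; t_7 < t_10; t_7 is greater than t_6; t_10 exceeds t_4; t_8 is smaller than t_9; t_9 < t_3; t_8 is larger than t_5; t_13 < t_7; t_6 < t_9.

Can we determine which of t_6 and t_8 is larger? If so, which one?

t_8

Link the given pairs in sequence: t_6 < t_7; t_7 < t_10; t_10 < t_5; t_5 < t_2; t_2 < t_8.
Together: t_6 < t_7 < t_10 < t_5 < t_2 < t_8.
So t_8 is larger.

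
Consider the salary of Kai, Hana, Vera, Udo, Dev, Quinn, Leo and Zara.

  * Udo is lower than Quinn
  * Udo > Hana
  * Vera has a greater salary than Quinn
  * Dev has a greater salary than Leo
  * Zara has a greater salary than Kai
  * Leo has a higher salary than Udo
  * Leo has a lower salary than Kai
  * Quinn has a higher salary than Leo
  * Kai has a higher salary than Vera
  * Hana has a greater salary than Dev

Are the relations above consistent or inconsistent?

inconsistent

We have Udo < Leo stated directly, yet also Leo < Dev < Hana < Udo by chaining the others — so Leo < Udo. Contradiction.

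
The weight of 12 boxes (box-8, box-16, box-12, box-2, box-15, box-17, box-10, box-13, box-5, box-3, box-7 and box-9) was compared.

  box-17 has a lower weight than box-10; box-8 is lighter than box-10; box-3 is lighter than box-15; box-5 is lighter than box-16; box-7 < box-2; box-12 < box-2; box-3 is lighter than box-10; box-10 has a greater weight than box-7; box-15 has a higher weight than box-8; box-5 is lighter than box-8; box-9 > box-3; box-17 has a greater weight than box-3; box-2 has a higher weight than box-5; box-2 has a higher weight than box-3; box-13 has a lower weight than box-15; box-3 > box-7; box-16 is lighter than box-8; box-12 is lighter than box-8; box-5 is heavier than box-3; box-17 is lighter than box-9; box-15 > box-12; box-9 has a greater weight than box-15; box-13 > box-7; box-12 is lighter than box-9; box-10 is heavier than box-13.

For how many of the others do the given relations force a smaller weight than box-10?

8

From box-10 the given relations immediately reach box-7, box-3, box-13, box-8, box-17.
From those, box-12, box-5, box-16 — 8 in total.
Nothing else is reachable below box-10; 8 in all.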